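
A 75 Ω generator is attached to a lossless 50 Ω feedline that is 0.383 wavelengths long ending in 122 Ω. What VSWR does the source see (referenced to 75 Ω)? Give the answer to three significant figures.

βl = 2π × 0.383 = 138°
tan(βl) = -0.904
Z_in = Z_0·(Z_L + jZ_0·tanβl)/(Z_0 + jZ_L·tanβl) = 37.8 + j38.2 Ω
Γ_s = (Z_in − Z_s)/(Z_in + Z_s) = (-37.2 + j38.2)/(113 + j38.2), |Γ_s| = 0.448
VSWR = (1 + |Γ_s|)/(1 − |Γ_s|)

VSWR ≈ 2.62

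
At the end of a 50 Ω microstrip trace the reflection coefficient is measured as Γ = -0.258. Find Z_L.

Z_L = Z_0·(1 + Γ)/(1 − Γ) = 50·(0.742)/(1.26)

Z_L ≈ 29.5 Ω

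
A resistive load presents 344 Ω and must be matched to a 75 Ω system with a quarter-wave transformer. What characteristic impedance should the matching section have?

Z_qwt ≈ 161 Ω

Z_qwt = √(Z_0·R_L) = √(75 × 344) = √25800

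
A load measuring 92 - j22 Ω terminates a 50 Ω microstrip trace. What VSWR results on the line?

Γ = (Z_L − Z_0)/(Z_L + Z_0) = (42 − j22)/(142 − j22)
|Γ| = 47.4/144 = 0.33
VSWR = (1 + |Γ|)/(1 − |Γ|) = 1.33/0.67

VSWR ≈ 1.98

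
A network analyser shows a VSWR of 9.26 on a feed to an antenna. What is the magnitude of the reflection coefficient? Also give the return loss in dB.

|Γ| ≈ 0.805; return loss ≈ 1.88 dB

|Γ| = (S − 1)/(S + 1) = (9.26 − 1)/(9.26 + 1) = 8.26/10.3
RL = −20·log₁₀|Γ| = −20·log₁₀(0.805)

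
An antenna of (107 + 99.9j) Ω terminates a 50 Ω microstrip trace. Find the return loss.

Γ = (57 + j99.9)/(157 + j99.9), |Γ| = 0.618
RL = −20·log₁₀|Γ| = −20·log₁₀(0.618)

RL ≈ 4.18 dB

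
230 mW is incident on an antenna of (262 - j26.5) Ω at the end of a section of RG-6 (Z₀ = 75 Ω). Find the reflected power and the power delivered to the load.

|Γ| = |(187 − j26.5)/(337 − j26.5)| = 0.559
|Γ|² = 0.312
P_refl = |Γ|²·P_inc = 71.8 mW, P_del = (1 − |Γ|²)·P_inc = 158 mW

P_reflected ≈ 71.8 mW; P_delivered ≈ 158 mW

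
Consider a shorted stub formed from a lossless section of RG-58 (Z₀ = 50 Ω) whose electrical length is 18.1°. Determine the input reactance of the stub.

X_in ≈ 16.3 Ω (inductive)

tan(βl) = 0.327
For a shorted stub, Z_in = jZ_0·tan(βl)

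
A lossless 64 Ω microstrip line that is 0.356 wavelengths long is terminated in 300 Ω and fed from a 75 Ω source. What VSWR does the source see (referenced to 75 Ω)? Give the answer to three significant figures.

VSWR ≈ 4.93

βl = 2π × 0.356 = 128°
tan(βl) = -1.27
Z_in = Z_0·(Z_L + jZ_0·tanβl)/(Z_0 + jZ_L·tanβl) = 21.5 + j46.7 Ω
Γ_s = (Z_in − Z_s)/(Z_in + Z_s) = (-53.5 + j46.7)/(96.5 + j46.7), |Γ_s| = 0.663
VSWR = (1 + |Γ_s|)/(1 − |Γ_s|)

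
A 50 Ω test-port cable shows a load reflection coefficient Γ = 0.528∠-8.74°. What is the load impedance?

Z_L ≈ 153 − j34.1 Ω

Z_L = Z_0·(1 + Γ)/(1 − Γ) = 50·(1.52 − j0.0802)/(0.478 + j0.0802)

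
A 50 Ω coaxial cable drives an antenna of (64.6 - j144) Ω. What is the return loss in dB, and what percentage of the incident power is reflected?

RL ≈ 2.09 dB; 61.9% of incident power reflected

Γ = (14.6 − j144)/(114.6 − j144), |Γ| = 0.786
RL = −20·log₁₀(0.786) = 2.09 dB
P_refl/P_inc = |Γ|² = 0.619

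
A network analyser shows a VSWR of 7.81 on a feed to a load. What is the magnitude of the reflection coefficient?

|Γ| ≈ 0.773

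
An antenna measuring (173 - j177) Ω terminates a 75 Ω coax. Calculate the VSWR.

VSWR ≈ 4.95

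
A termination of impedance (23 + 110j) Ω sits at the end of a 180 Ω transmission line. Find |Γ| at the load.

Γ = (Z_L − Z_0)/(Z_L + Z_0) = (-157 + j110)/(203 + j110)
|Γ| = 192/231

|Γ| ≈ 0.83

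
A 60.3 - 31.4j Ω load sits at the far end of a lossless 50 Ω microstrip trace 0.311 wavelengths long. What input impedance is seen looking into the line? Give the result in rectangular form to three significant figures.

Z_in ≈ 46.6 + j28.8 Ω

βl = 2π × 0.311 = 112°
tan(βl) = tan(112°) = -2.48
Z_in = Z_0·(Z_L + jZ_0·tanβl)/(Z_0 + jZ_L·tanβl)
     = 50·(60.3 − j155)/(-27.9 − j150)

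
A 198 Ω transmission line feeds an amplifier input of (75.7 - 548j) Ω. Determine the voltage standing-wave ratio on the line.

Γ = (Z_L − Z_0)/(Z_L + Z_0) = (-122.3 − j548)/(273.7 − j548)
|Γ| = 561/613 = 0.917
VSWR = (1 + |Γ|)/(1 − |Γ|) = 1.92/0.0834

VSWR ≈ 23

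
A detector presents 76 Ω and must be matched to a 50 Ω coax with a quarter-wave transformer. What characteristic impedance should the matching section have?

Z_qwt = √(Z_0·R_L) = √(50 × 76) = √3800

Z_qwt ≈ 61.6 Ω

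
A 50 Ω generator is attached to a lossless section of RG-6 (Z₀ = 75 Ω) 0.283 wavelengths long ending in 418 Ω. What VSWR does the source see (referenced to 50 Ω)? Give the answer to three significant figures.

VSWR ≈ 3.92

βl = 2π × 0.283 = 102°
tan(βl) = -4.75
Z_in = Z_0·(Z_L + jZ_0·tanβl)/(Z_0 + jZ_L·tanβl) = 14 + j15.2 Ω
Γ_s = (Z_in − Z_s)/(Z_in + Z_s) = (-36 + j15.2)/(64 + j15.2), |Γ_s| = 0.594
VSWR = (1 + |Γ_s|)/(1 − |Γ_s|)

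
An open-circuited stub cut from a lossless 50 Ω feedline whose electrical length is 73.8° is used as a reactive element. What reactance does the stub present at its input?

tan(βl) = 3.44
For an open-circuited stub, Z_in = −jZ_0·cot(βl) = −jZ_0/tan(βl)

X_in ≈ -14.5 Ω (capacitive)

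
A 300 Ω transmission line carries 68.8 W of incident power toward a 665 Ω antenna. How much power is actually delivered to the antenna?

P_delivered ≈ 59 W

Γ = (665 − 300)/(665 + 300) = 0.378
|Γ|² = 0.143
P_refl = |Γ|²·P_inc = 9.84 W, P_del = (1 − |Γ|²)·P_inc = 59 W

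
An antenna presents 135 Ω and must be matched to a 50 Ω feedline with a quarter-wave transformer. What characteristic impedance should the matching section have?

Z_qwt ≈ 82.2 Ω

Z_qwt = √(Z_0·R_L) = √(50 × 135) = √6750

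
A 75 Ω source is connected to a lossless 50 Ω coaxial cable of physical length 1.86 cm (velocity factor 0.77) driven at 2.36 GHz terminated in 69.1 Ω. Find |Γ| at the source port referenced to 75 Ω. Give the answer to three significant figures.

λ = v/f = 0.77·c / 2.36 GHz = 0.0979 m
βl = 2π·l/λ = 2π × 0.19 = 68.4°
tan(βl) = 2.53
Z_in = Z_0·(Z_L + jZ_0·tanβl)/(Z_0 + jZ_L·tanβl) = 38.7 − j8.71 Ω
Γ_s = (Z_in − Z_s)/(Z_in + Z_s) = (-36.3 − j8.71)/(114 − j8.71), |Γ_s| = 0.328

|Γ| ≈ 0.328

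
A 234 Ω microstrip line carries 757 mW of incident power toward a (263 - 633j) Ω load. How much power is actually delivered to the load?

P_delivered ≈ 288 mW

|Γ| = |(29 − j633)/(497 − j633)| = 0.787
|Γ|² = 0.62
P_refl = |Γ|²·P_inc = 469 mW, P_del = (1 − |Γ|²)·P_inc = 288 mW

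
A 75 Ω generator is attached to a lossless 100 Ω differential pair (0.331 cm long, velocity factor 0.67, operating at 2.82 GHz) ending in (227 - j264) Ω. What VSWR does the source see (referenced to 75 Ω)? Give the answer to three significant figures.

λ = v/f = 0.67·c / 2.82 GHz = 0.0713 m
βl = 2π·l/λ = 2π × 0.0464 = 16.7°
tan(βl) = 0.3
Z_in = Z_0·(Z_L + jZ_0·tanβl)/(Z_0 + jZ_L·tanβl) = 67.3 − j156 Ω
Γ_s = (Z_in − Z_s)/(Z_in + Z_s) = (-7.74 − j156)/(142 − j156), |Γ_s| = 0.74
VSWR = (1 + |Γ_s|)/(1 − |Γ_s|)

VSWR ≈ 6.69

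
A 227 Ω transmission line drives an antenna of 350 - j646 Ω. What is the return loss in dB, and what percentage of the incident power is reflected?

Γ = (123 − j646)/(577 − j646), |Γ| = 0.759
RL = −20·log₁₀(0.759) = 2.39 dB
P_refl/P_inc = |Γ|² = 0.576

RL ≈ 2.39 dB; 57.6% of incident power reflected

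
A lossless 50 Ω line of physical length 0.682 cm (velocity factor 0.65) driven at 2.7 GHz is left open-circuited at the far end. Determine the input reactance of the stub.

λ = v/f = 0.65·c / 2.7 GHz = 0.0722 m
βl = 2π·l/λ = 2π × 0.0944 = 34°
tan(βl) = 0.674
For an open-circuited stub, Z_in = −jZ_0·cot(βl) = −jZ_0/tan(βl)

X_in ≈ -74.1 Ω (capacitive)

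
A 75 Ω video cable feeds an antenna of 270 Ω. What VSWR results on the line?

For a purely resistive load, VSWR = R_L/Z_0 or Z_0/R_L (whichever > 1) = 270/75

VSWR ≈ 3.6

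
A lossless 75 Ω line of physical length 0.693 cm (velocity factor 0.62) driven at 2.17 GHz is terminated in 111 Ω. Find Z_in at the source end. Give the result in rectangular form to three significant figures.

λ = v/f = 0.62·c / 2.17 GHz = 0.0857 m
βl = 2π·l/λ = 2π × 0.0809 = 29.1°
tan(βl) = tan(29.1°) = 0.557
Z_in = Z_0·(Z_L + jZ_0·tanβl)/(Z_0 + jZ_L·tanβl)
     = 75·(111 + j41.8)/(75 + j61.8)

Z_in ≈ 86.6 − j29.6 Ω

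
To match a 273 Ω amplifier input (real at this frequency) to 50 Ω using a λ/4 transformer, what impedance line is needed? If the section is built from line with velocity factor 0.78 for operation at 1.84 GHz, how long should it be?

Z_qwt = √(Z_0·R_L) = √(50 × 273) = √13650
λ = 0.78·c/f = 0.127 m, so l = λ/4 = 0.0318 m

Z_qwt ≈ 117 Ω; length ≈ 3.18 cm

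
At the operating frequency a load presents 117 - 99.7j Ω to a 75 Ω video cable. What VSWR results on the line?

VSWR ≈ 3

Γ = (Z_L − Z_0)/(Z_L + Z_0) = (42 − j99.7)/(192 − j99.7)
|Γ| = 108/216 = 0.5
VSWR = (1 + |Γ|)/(1 − |Γ|) = 1.5/0.5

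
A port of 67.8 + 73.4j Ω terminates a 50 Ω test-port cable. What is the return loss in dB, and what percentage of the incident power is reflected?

RL ≈ 5.29 dB; 29.6% of incident power reflected

Γ = (17.8 + j73.4)/(117.8 + j73.4), |Γ| = 0.544
RL = −20·log₁₀(0.544) = 5.29 dB
P_refl/P_inc = |Γ|² = 0.296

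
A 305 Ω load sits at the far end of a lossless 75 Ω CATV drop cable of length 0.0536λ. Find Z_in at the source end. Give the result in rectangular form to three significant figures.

βl = 2π × 0.0536 = 19.3°
tan(βl) = tan(19.3°) = 0.35
Z_in = Z_0·(Z_L + jZ_0·tanβl)/(Z_0 + jZ_L·tanβl)
     = 75·(305 + j26.3)/(75 + j107)

Z_in ≈ 113 − j135 Ω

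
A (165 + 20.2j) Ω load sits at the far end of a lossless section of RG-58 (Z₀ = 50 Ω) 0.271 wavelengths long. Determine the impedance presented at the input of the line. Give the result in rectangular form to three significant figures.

Z_in ≈ 15 + j4.19 Ω

βl = 2π × 0.271 = 97.6°
tan(βl) = tan(97.6°) = -7.53
Z_in = Z_0·(Z_L + jZ_0·tanβl)/(Z_0 + jZ_L·tanβl)
     = 50·(165 − j357)/(202 − j1240)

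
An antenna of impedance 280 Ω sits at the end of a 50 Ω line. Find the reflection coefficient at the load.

Γ = 0.697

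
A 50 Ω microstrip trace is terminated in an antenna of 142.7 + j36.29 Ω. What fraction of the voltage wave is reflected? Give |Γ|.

|Γ| ≈ 0.508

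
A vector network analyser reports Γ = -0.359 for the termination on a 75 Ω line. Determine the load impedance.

Z_L = Z_0·(1 + Γ)/(1 − Γ) = 75·(0.641)/(1.36)

Z_L ≈ 35.4 Ω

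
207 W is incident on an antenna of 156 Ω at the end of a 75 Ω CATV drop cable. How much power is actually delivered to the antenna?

P_delivered ≈ 182 W

Γ = (156 − 75)/(156 + 75) = 0.351
|Γ|² = 0.123
P_refl = |Γ|²·P_inc = 25.5 W, P_del = (1 − |Γ|²)·P_inc = 182 W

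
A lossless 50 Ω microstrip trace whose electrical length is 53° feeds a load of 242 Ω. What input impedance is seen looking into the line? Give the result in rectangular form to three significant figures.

Z_in ≈ 15.8 − j35.2 Ω

tan(βl) = tan(53°) = 1.33
Z_in = Z_0·(Z_L + jZ_0·tanβl)/(Z_0 + jZ_L·tanβl)
     = 50·(242 + j66.4)/(50 + j321)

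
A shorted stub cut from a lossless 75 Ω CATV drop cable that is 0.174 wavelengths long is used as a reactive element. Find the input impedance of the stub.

βl = 2π × 0.174 = 62.6°
tan(βl) = 1.93
For a shorted stub, Z_in = jZ_0·tan(βl)

Z_in ≈ +j145 Ω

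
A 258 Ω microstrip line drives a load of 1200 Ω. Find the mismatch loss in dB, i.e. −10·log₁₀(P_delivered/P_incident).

Γ = (1200 − 258)/(1200 + 258) = 0.646
|Γ|² = 0.417, so P_del/P_inc = 1 − |Γ|² = 0.583
ML = −10·log₁₀(1 − |Γ|²)

mismatch loss ≈ 2.35 dB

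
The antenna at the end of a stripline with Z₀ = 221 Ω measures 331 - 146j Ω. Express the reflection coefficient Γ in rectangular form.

Γ ≈ 0.252 − j0.198

Γ = (Z_L − Z_0)/(Z_L + Z_0) = (110 − j146)/(552 − j146)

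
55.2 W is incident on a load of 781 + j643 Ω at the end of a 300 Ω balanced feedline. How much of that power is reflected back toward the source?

|Γ| = |(481 + j643)/(1081 + j643)| = 0.638
|Γ|² = 0.408
P_refl = |Γ|²·P_inc = 22.5 W, P_del = (1 − |Γ|²)·P_inc = 32.7 W

P_reflected ≈ 22.5 W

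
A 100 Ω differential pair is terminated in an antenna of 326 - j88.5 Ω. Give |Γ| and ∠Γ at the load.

Γ ≈ 0.558 ∠ -9.65°

Γ = (Z_L − Z_0)/(Z_L + Z_0) = (226 − j88.5)/(426 − j88.5)
|Γ| = 243/435 = 0.558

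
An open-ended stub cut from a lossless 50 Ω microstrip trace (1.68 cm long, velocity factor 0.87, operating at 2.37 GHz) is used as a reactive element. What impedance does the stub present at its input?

λ = v/f = 0.87·c / 2.37 GHz = 0.11 m
βl = 2π·l/λ = 2π × 0.153 = 54.9°
tan(βl) = 1.42
For an open-ended stub, Z_in = −jZ_0·cot(βl) = −jZ_0/tan(βl)

Z_in ≈ −j35.1 Ω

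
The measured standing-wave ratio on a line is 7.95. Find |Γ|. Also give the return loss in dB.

|Γ| = (S − 1)/(S + 1) = (7.95 − 1)/(7.95 + 1) = 6.95/8.95
RL = −20·log₁₀|Γ| = −20·log₁₀(0.777)

|Γ| ≈ 0.777; return loss ≈ 2.2 dB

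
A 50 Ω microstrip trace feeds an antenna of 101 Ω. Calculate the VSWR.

Γ = (101 − 50)/(101 + 50) = 0.338
VSWR = (1 + 0.338)/(1 − 0.338)

VSWR ≈ 2.02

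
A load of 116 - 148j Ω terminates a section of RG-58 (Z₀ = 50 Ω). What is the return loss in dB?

Γ = (66 − j148)/(166 − j148), |Γ| = 0.729
RL = −20·log₁₀|Γ| = −20·log₁₀(0.729)

RL ≈ 2.75 dB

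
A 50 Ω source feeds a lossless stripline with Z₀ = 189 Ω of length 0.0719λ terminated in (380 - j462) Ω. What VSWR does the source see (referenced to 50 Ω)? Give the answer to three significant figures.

βl = 2π × 0.0719 = 25.9°
tan(βl) = 0.485
Z_in = Z_0·(Z_L + jZ_0·tanβl)/(Z_0 + jZ_L·tanβl) = 81.9 − j206 Ω
Γ_s = (Z_in − Z_s)/(Z_in + Z_s) = (31.9 − j206)/(132 − j206), |Γ_s| = 0.852
VSWR = (1 + |Γ_s|)/(1 − |Γ_s|)

VSWR ≈ 12.5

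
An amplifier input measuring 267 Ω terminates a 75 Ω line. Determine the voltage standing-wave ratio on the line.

Γ = (267 − 75)/(267 + 75) = 0.561
VSWR = (1 + 0.561)/(1 − 0.561)

VSWR ≈ 3.56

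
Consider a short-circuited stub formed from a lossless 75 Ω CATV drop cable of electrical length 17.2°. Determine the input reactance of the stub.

X_in ≈ 23.2 Ω (inductive)

tan(βl) = 0.31
For a short-circuited stub, Z_in = jZ_0·tan(βl)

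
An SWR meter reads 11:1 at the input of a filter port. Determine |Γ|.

|Γ| ≈ 0.833

|Γ| = (S − 1)/(S + 1) = (11 − 1)/(11 + 1) = 10/12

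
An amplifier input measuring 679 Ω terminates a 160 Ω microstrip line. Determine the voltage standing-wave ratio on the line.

VSWR ≈ 4.24

For a purely resistive load, VSWR = R_L/Z_0 or Z_0/R_L (whichever > 1) = 679/160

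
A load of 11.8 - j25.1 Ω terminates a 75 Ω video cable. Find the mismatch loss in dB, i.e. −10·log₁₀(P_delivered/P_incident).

Γ = (-63.2 − j25.1)/(86.8 − j25.1), |Γ| = 0.753
|Γ|² = 0.566, so P_del/P_inc = 1 − |Γ|² = 0.434
ML = −10·log₁₀(1 − |Γ|²)

mismatch loss ≈ 3.63 dB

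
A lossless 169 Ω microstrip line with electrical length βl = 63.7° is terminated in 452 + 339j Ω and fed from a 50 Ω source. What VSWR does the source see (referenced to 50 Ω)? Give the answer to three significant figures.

VSWR ≈ 6.49

tan(βl) = 2.02
Z_in = Z_0·(Z_L + jZ_0·tanβl)/(Z_0 + jZ_L·tanβl) = 59.6 − j117 Ω
Γ_s = (Z_in − Z_s)/(Z_in + Z_s) = (9.59 − j117)/(110 − j117), |Γ_s| = 0.733
VSWR = (1 + |Γ_s|)/(1 − |Γ_s|)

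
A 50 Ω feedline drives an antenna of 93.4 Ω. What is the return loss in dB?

Γ = (93.4 − 50)/(93.4 + 50) = 0.303
RL = −20·log₁₀|Γ| = −20·log₁₀(0.303)

RL ≈ 10.4 dB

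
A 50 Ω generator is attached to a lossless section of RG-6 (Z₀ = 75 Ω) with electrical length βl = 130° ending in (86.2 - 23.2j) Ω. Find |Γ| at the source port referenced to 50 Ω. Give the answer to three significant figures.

tan(βl) = -1.19
Z_in = Z_0·(Z_L + jZ_0·tanβl)/(Z_0 + jZ_L·tanβl) = 91.7 + j20.7 Ω
Γ_s = (Z_in − Z_s)/(Z_in + Z_s) = (41.7 + j20.7)/(142 + j20.7), |Γ_s| = 0.325

|Γ| ≈ 0.325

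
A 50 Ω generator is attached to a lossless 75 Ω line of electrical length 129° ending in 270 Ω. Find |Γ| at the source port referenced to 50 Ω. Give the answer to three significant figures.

tan(βl) = -1.23
Z_in = Z_0·(Z_L + jZ_0·tanβl)/(Z_0 + jZ_L·tanβl) = 32.8 + j53.3 Ω
Γ_s = (Z_in − Z_s)/(Z_in + Z_s) = (-17.2 + j53.3)/(82.8 + j53.3), |Γ_s| = 0.569

|Γ| ≈ 0.569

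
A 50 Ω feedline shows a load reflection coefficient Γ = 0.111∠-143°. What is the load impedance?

Z_L ≈ 41.5 − j5.62 Ω

Z_L = Z_0·(1 + Γ)/(1 − Γ) = 50·(0.911 − j0.0668)/(1.09 + j0.0668)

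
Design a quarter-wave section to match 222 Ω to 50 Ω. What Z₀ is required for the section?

Z_qwt = √(Z_0·R_L) = √(50 × 222) = √11100

Z_qwt ≈ 105 Ω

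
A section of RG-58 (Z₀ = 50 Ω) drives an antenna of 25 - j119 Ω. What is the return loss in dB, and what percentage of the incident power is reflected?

RL ≈ 1.27 dB; 74.7% of incident power reflected

Γ = (-25 − j119)/(75 − j119), |Γ| = 0.864
RL = −20·log₁₀(0.864) = 1.27 dB
P_refl/P_inc = |Γ|² = 0.747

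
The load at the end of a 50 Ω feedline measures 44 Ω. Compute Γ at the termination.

Γ = -0.0638

Γ = (Z_L − Z_0)/(Z_L + Z_0) = (44 − 50)/(44 + 50) = -6/94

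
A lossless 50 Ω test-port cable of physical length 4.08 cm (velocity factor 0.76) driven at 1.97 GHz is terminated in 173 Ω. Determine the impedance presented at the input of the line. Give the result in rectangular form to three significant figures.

Z_in ≈ 21.6 + j32.9 Ω

λ = v/f = 0.76·c / 1.97 GHz = 0.116 m
βl = 2π·l/λ = 2π × 0.353 = 127°
tan(βl) = tan(127°) = -1.33
Z_in = Z_0·(Z_L + jZ_0·tanβl)/(Z_0 + jZ_L·tanβl)
     = 50·(173 − j66.6)/(50 − j230)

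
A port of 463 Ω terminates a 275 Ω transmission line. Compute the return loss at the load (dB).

RL ≈ 11.9 dB

Γ = (463 − 275)/(463 + 275) = 0.255
RL = −20·log₁₀|Γ| = −20·log₁₀(0.255)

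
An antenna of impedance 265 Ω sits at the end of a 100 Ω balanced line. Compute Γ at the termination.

Γ = (Z_L − Z_0)/(Z_L + Z_0) = (265 − 100)/(265 + 100) = 165/365

Γ = 0.452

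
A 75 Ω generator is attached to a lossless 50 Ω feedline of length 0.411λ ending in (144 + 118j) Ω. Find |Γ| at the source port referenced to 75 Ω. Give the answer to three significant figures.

|Γ| ≈ 0.677

βl = 2π × 0.411 = 148°
tan(βl) = -0.626
Z_in = Z_0·(Z_L + jZ_0·tanβl)/(Z_0 + jZ_L·tanβl) = 21.4 + j50.5 Ω
Γ_s = (Z_in − Z_s)/(Z_in + Z_s) = (-53.6 + j50.5)/(96.4 + j50.5), |Γ_s| = 0.677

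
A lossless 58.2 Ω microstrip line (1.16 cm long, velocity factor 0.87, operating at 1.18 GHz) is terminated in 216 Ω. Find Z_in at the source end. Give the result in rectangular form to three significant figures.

λ = v/f = 0.87·c / 1.18 GHz = 0.221 m
βl = 2π·l/λ = 2π × 0.0524 = 18.9°
tan(βl) = tan(18.9°) = 0.342
Z_in = Z_0·(Z_L + jZ_0·tanβl)/(Z_0 + jZ_L·tanβl)
     = 58.2·(216 + j19.9)/(58.2 + j73.9)

Z_in ≈ 92.4 − j97.4 Ω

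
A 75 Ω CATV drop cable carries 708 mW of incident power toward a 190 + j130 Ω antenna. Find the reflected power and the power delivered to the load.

|Γ| = |(115 + j130)/(265 + j130)| = 0.588
|Γ|² = 0.346
P_refl = |Γ|²·P_inc = 245 mW, P_del = (1 − |Γ|²)·P_inc = 463 mW

P_reflected ≈ 245 mW; P_delivered ≈ 463 mW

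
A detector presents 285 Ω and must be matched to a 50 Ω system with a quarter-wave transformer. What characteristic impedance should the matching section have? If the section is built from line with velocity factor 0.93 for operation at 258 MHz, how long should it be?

Z_qwt ≈ 119 Ω; length ≈ 27 cm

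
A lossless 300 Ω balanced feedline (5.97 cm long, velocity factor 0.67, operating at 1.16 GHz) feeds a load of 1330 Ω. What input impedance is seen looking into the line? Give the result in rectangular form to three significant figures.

λ = v/f = 0.67·c / 1.16 GHz = 0.173 m
βl = 2π·l/λ = 2π × 0.345 = 124°
tan(βl) = tan(124°) = -1.48
Z_in = Z_0·(Z_L + jZ_0·tanβl)/(Z_0 + jZ_L·tanβl)
     = 300·(1330 − j444)/(300 − j1970)

Z_in ≈ 96.3 + j188 Ω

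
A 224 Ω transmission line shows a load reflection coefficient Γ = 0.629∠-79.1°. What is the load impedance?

Z_L ≈ 117 − j239 Ω

Z_L = Z_0·(1 + Γ)/(1 − Γ) = 224·(1.12 − j0.618)/(0.881 + j0.618)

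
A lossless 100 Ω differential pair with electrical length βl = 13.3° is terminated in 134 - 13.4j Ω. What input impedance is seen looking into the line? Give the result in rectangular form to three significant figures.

Z_in ≈ 121 − j27.4 Ω

tan(βl) = tan(13.3°) = 0.236
Z_in = Z_0·(Z_L + jZ_0·tanβl)/(Z_0 + jZ_L·tanβl)
     = 100·(134 + j10.2)/(103 + j31.7)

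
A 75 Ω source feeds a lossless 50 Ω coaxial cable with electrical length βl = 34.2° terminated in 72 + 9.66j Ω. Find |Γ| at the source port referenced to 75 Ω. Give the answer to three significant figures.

tan(βl) = 0.68
Z_in = Z_0·(Z_L + jZ_0·tanβl)/(Z_0 + jZ_L·tanβl) = 61.5 − j19 Ω
Γ_s = (Z_in − Z_s)/(Z_in + Z_s) = (-13.5 − j19)/(136 − j19), |Γ_s| = 0.169

|Γ| ≈ 0.169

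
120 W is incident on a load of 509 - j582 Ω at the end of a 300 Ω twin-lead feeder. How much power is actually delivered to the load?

|Γ| = |(209 − j582)/(809 − j582)| = 0.621
|Γ|² = 0.385
P_refl = |Γ|²·P_inc = 46.2 W, P_del = (1 − |Γ|²)·P_inc = 73.8 W

P_delivered ≈ 73.8 W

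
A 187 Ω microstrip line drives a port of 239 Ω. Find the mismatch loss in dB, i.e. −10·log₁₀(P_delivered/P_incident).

Γ = (239 − 187)/(239 + 187) = 0.122
|Γ|² = 0.0149, so P_del/P_inc = 1 − |Γ|² = 0.985
ML = −10·log₁₀(1 − |Γ|²)

mismatch loss ≈ 0.0652 dB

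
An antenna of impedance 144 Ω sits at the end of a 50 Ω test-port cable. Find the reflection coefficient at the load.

Γ = 0.485

Γ = (Z_L − Z_0)/(Z_L + Z_0) = (144 − 50)/(144 + 50) = 94/194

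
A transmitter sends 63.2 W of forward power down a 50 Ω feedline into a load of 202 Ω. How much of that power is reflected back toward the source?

Γ = (202 − 50)/(202 + 50) = 0.603
|Γ|² = 0.364
P_refl = |Γ|²·P_inc = 23 W, P_del = (1 − |Γ|²)·P_inc = 40.2 W

P_reflected ≈ 23 W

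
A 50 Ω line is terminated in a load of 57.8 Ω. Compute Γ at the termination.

Γ = 0.0724

Γ = (Z_L − Z_0)/(Z_L + Z_0) = (57.8 − 50)/(57.8 + 50) = 7.8/107.8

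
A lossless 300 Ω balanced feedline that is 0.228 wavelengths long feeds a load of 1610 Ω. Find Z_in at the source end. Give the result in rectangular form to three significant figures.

Z_in ≈ 56.9 − j40.3 Ω

βl = 2π × 0.228 = 82.1°
tan(βl) = tan(82.1°) = 7.19
Z_in = Z_0·(Z_L + jZ_0·tanβl)/(Z_0 + jZ_L·tanβl)
     = 300·(1610 + j2160)/(300 + j11600)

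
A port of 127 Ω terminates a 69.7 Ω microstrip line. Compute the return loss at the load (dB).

Γ = (127 − 69.7)/(127 + 69.7) = 0.291
RL = −20·log₁₀|Γ| = −20·log₁₀(0.291)

RL ≈ 10.7 dB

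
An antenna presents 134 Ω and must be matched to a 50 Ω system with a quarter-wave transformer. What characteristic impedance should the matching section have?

Z_qwt = √(Z_0·R_L) = √(50 × 134) = √6700

Z_qwt ≈ 81.9 Ω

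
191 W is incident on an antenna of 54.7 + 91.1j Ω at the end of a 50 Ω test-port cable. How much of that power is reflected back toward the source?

P_reflected ≈ 82.5 W

|Γ| = |(4.7 + j91.1)/(104.7 + j91.1)| = 0.657
|Γ|² = 0.432
P_refl = |Γ|²·P_inc = 82.5 W, P_del = (1 − |Γ|²)·P_inc = 108 W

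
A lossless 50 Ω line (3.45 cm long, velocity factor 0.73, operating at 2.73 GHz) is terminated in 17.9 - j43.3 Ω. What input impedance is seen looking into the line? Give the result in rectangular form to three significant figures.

λ = v/f = 0.73·c / 2.73 GHz = 0.0802 m
βl = 2π·l/λ = 2π × 0.43 = 155°
tan(βl) = tan(155°) = -0.47
Z_in = Z_0·(Z_L + jZ_0·tanβl)/(Z_0 + jZ_L·tanβl)
     = 50·(17.9 − j66.8)/(29.6 − j8.41)

Z_in ≈ 57.5 − j96.3 Ω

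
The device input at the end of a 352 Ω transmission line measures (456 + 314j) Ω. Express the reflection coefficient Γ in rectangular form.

Γ = (Z_L − Z_0)/(Z_L + Z_0) = (104 + j314)/(808 + j314)

Γ ≈ 0.243 + j0.294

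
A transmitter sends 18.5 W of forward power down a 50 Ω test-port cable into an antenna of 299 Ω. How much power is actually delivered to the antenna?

P_delivered ≈ 9.08 W

Γ = (299 − 50)/(299 + 50) = 0.713
|Γ|² = 0.509
P_refl = |Γ|²·P_inc = 9.42 W, P_del = (1 − |Γ|²)·P_inc = 9.08 W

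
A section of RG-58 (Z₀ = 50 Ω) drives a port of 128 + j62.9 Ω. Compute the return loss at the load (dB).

Γ = (78 + j62.9)/(178 + j62.9), |Γ| = 0.531
RL = −20·log₁₀|Γ| = −20·log₁₀(0.531)

RL ≈ 5.5 dB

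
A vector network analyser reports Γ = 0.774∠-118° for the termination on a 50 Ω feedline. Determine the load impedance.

Z_L ≈ 8.62 − j29.4 Ω

Z_L = Z_0·(1 + Γ)/(1 − Γ) = 50·(0.637 − j0.683)/(1.36 + j0.683)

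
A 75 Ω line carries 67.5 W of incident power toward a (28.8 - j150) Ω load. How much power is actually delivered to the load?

|Γ| = |(-46.2 − j150)/(103.8 − j150)| = 0.86
|Γ|² = 0.74
P_refl = |Γ|²·P_inc = 50 W, P_del = (1 − |Γ|²)·P_inc = 17.5 W

P_delivered ≈ 17.5 W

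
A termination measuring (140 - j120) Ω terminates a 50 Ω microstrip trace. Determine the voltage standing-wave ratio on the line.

VSWR ≈ 5.01

Γ = (Z_L − Z_0)/(Z_L + Z_0) = (90 − j120)/(190 − j120)
|Γ| = 150/225 = 0.667
VSWR = (1 + |Γ|)/(1 − |Γ|) = 1.67/0.333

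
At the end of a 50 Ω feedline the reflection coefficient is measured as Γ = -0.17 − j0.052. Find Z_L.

Z_L ≈ 35.3 − j3.79 Ω

Z_L = Z_0·(1 + Γ)/(1 − Γ) = 50·(0.83 − j0.052)/(1.17 + j0.052)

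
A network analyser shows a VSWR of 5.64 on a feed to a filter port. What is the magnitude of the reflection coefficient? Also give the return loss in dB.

|Γ| = (S − 1)/(S + 1) = (5.64 − 1)/(5.64 + 1) = 4.64/6.64
RL = −20·log₁₀|Γ| = −20·log₁₀(0.699)

|Γ| ≈ 0.699; return loss ≈ 3.11 dB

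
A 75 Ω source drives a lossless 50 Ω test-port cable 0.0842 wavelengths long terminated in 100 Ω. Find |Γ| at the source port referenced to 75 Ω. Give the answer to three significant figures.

|Γ| ≈ 0.302

βl = 2π × 0.0842 = 30.3°
tan(βl) = 0.585
Z_in = Z_0·(Z_L + jZ_0·tanβl)/(Z_0 + jZ_L·tanβl) = 56.7 − j37 Ω
Γ_s = (Z_in − Z_s)/(Z_in + Z_s) = (-18.3 − j37)/(132 − j37), |Γ_s| = 0.302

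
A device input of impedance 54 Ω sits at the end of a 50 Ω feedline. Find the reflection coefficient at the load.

Γ = (Z_L − Z_0)/(Z_L + Z_0) = (54 − 50)/(54 + 50) = 4/104

Γ = 0.0385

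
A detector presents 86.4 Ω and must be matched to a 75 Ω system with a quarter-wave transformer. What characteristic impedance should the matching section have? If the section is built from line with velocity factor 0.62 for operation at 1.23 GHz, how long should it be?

Z_qwt ≈ 80.5 Ω; length ≈ 3.78 cm

Z_qwt = √(Z_0·R_L) = √(75 × 86.4) = √6480
λ = 0.62·c/f = 0.151 m, so l = λ/4 = 0.0378 m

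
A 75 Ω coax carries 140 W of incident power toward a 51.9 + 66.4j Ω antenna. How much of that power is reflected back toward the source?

|Γ| = |(-23.1 + j66.4)/(126.9 + j66.4)| = 0.491
|Γ|² = 0.241
P_refl = |Γ|²·P_inc = 33.7 W, P_del = (1 − |Γ|²)·P_inc = 106 W

P_reflected ≈ 33.7 W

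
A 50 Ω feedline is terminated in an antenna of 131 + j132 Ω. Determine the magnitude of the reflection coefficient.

Γ = (Z_L − Z_0)/(Z_L + Z_0) = (81 + j132)/(181 + j132)
|Γ| = 155/224

|Γ| ≈ 0.691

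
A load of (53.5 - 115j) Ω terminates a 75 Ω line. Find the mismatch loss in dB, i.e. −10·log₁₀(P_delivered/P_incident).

mismatch loss ≈ 2.68 dB

Γ = (-21.5 − j115)/(128.5 − j115), |Γ| = 0.678
|Γ|² = 0.46, so P_del/P_inc = 1 − |Γ|² = 0.54
ML = −10·log₁₀(1 − |Γ|²)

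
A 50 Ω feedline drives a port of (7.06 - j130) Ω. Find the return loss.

RL ≈ 0.315 dB

Γ = (-42.94 − j130)/(57.06 − j130), |Γ| = 0.964
RL = −20·log₁₀|Γ| = −20·log₁₀(0.964)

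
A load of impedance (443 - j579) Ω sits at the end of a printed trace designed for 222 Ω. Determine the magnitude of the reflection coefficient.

Γ = (Z_L − Z_0)/(Z_L + Z_0) = (221 − j579)/(665 − j579)
|Γ| = 620/882

|Γ| ≈ 0.703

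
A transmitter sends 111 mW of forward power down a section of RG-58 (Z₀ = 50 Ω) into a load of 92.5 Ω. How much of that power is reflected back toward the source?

P_reflected ≈ 9.87 mW

Γ = (92.5 − 50)/(92.5 + 50) = 0.298
|Γ|² = 0.089
P_refl = |Γ|²·P_inc = 9.87 mW, P_del = (1 − |Γ|²)·P_inc = 101 mW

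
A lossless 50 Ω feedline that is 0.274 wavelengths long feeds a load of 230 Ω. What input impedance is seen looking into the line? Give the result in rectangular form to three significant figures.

βl = 2π × 0.274 = 98.6°
tan(βl) = tan(98.6°) = -6.58
Z_in = Z_0·(Z_L + jZ_0·tanβl)/(Z_0 + jZ_L·tanβl)
     = 50·(230 − j329)/(50 − j1510)

Z_in ≈ 11.1 + j7.23 Ω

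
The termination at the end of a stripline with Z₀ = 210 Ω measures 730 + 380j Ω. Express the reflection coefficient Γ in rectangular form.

Γ = (Z_L − Z_0)/(Z_L + Z_0) = (520 + j380)/(940 + j380)

Γ ≈ 0.616 + j0.155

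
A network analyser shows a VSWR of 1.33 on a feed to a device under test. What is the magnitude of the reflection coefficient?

|Γ| = (S − 1)/(S + 1) = (1.33 − 1)/(1.33 + 1) = 0.33/2.33

|Γ| ≈ 0.142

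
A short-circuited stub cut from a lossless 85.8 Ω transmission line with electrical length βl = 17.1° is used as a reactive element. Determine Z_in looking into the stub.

tan(βl) = 0.308
For a short-circuited stub, Z_in = jZ_0·tan(βl)

Z_in ≈ +j26.4 Ω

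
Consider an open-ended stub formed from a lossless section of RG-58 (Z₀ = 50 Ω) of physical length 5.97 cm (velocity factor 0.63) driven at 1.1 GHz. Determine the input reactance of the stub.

X_in ≈ 35.1 Ω (inductive)

λ = v/f = 0.63·c / 1.1 GHz = 0.172 m
βl = 2π·l/λ = 2π × 0.347 = 125°
tan(βl) = -1.42
For an open-ended stub, Z_in = −jZ_0·cot(βl) = −jZ_0/tan(βl)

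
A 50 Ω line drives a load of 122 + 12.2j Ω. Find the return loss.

Γ = (72 + j12.2)/(172 + j12.2), |Γ| = 0.424
RL = −20·log₁₀|Γ| = −20·log₁₀(0.424)

RL ≈ 7.46 dB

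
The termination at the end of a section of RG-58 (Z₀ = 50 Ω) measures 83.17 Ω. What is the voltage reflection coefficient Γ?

Γ = 0.249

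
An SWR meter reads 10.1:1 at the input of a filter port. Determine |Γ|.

|Γ| = (S − 1)/(S + 1) = (10.1 − 1)/(10.1 + 1) = 9.1/11.1

|Γ| ≈ 0.82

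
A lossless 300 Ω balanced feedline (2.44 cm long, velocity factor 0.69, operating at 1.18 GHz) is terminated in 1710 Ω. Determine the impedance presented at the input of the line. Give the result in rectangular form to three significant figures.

λ = v/f = 0.69·c / 1.18 GHz = 0.175 m
βl = 2π·l/λ = 2π × 0.139 = 50.1°
tan(βl) = tan(50.1°) = 1.19
Z_in = Z_0·(Z_L + jZ_0·tanβl)/(Z_0 + jZ_L·tanβl)
     = 300·(1710 + j358)/(300 + j2040)

Z_in ≈ 87.6 − j238 Ω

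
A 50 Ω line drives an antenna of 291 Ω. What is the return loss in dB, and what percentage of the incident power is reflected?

Γ = (291 − 50)/(291 + 50) = 0.707
RL = −20·log₁₀(0.707) = 3.01 dB
P_refl/P_inc = |Γ|² = 0.499

RL ≈ 3.01 dB; 49.9% of incident power reflected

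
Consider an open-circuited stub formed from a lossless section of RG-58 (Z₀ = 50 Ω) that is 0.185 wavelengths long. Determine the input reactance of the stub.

βl = 2π × 0.185 = 66.6°
tan(βl) = 2.31
For an open-circuited stub, Z_in = −jZ_0·cot(βl) = −jZ_0/tan(βl)

X_in ≈ -21.6 Ω (capacitive)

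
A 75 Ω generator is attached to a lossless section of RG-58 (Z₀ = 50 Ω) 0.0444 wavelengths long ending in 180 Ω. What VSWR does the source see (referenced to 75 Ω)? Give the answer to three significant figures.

βl = 2π × 0.0444 = 16°
tan(βl) = 0.286
Z_in = Z_0·(Z_L + jZ_0·tanβl)/(Z_0 + jZ_L·tanβl) = 94.4 − j83 Ω
Γ_s = (Z_in − Z_s)/(Z_in + Z_s) = (19.4 − j83)/(169 − j83), |Γ_s| = 0.452
VSWR = (1 + |Γ_s|)/(1 − |Γ_s|)

VSWR ≈ 2.65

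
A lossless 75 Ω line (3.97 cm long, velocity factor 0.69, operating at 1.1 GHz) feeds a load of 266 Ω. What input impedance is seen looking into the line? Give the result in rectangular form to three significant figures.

λ = v/f = 0.69·c / 1.1 GHz = 0.188 m
βl = 2π·l/λ = 2π × 0.211 = 75.9°
tan(βl) = tan(75.9°) = 4
Z_in = Z_0·(Z_L + jZ_0·tanβl)/(Z_0 + jZ_L·tanβl)
     = 75·(266 + j300)/(75 + j1060)

Z_in ≈ 22.4 − j17.2 Ω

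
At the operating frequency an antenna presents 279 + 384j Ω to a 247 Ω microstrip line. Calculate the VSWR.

Γ = (Z_L − Z_0)/(Z_L + Z_0) = (32 + j384)/(526 + j384)
|Γ| = 385/651 = 0.592
VSWR = (1 + |Γ|)/(1 − |Γ|) = 1.59/0.408

VSWR ≈ 3.9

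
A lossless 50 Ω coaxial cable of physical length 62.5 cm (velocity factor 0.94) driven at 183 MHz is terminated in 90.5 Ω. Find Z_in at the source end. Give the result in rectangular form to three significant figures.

Z_in ≈ 52.9 + j30.8 Ω

λ = v/f = 0.94·c / 183 MHz = 1.54 m
βl = 2π·l/λ = 2π × 0.406 = 146°
tan(βl) = tan(146°) = -0.674
Z_in = Z_0·(Z_L + jZ_0·tanβl)/(Z_0 + jZ_L·tanβl)
     = 50·(90.5 − j33.7)/(50 − j61)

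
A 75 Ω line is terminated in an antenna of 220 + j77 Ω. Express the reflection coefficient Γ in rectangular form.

Γ ≈ 0.524 + j0.124

Γ = (Z_L − Z_0)/(Z_L + Z_0) = (145 + j77)/(295 + j77)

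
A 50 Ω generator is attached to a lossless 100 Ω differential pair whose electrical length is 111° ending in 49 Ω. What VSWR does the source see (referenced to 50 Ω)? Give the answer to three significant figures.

VSWR ≈ 3.76

tan(βl) = -2.61
Z_in = Z_0·(Z_L + jZ_0·tanβl)/(Z_0 + jZ_L·tanβl) = 145 − j75.3 Ω
Γ_s = (Z_in − Z_s)/(Z_in + Z_s) = (95.1 − j75.3)/(195 − j75.3), |Γ_s| = 0.58
VSWR = (1 + |Γ_s|)/(1 − |Γ_s|)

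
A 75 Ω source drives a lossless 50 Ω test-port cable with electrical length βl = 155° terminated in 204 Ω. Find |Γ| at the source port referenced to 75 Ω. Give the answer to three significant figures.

tan(βl) = -0.466
Z_in = Z_0·(Z_L + jZ_0·tanβl)/(Z_0 + jZ_L·tanβl) = 53.8 + j79 Ω
Γ_s = (Z_in − Z_s)/(Z_in + Z_s) = (-21.2 + j79)/(129 + j79), |Γ_s| = 0.541

|Γ| ≈ 0.541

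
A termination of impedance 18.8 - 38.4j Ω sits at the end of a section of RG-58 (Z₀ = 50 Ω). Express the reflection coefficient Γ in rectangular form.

Γ ≈ -0.108 − j0.619

Γ = (Z_L − Z_0)/(Z_L + Z_0) = (-31.2 − j38.4)/(68.8 − j38.4)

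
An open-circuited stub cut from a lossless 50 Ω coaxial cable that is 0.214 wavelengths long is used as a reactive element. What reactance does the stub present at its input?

βl = 2π × 0.214 = 77°
tan(βl) = 4.35
For an open-circuited stub, Z_in = −jZ_0·cot(βl) = −jZ_0/tan(βl)

X_in ≈ -11.5 Ω (capacitive)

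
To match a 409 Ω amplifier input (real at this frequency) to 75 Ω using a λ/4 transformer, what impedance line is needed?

Z_qwt ≈ 175 Ω

Z_qwt = √(Z_0·R_L) = √(75 × 409) = √30680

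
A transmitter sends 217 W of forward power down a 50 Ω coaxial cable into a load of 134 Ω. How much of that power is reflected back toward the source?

P_reflected ≈ 45.2 W

Γ = (134 − 50)/(134 + 50) = 0.457
|Γ|² = 0.208
P_refl = |Γ|²·P_inc = 45.2 W, P_del = (1 − |Γ|²)·P_inc = 172 W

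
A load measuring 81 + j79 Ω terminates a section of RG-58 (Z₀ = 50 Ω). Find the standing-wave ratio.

VSWR ≈ 3.49

Γ = (Z_L − Z_0)/(Z_L + Z_0) = (31 + j79)/(131 + j79)
|Γ| = 84.9/153 = 0.555
VSWR = (1 + |Γ|)/(1 − |Γ|) = 1.55/0.445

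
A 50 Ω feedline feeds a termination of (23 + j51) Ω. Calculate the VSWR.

VSWR ≈ 4.68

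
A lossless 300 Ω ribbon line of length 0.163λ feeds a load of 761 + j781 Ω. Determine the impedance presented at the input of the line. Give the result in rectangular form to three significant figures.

βl = 2π × 0.163 = 58.7°
tan(βl) = tan(58.7°) = 1.64
Z_in = Z_0·(Z_L + jZ_0·tanβl)/(Z_0 + jZ_L·tanβl)
     = 300·(761 + j1270)/(-984 + j1250)

Z_in ≈ 100 − j261 Ω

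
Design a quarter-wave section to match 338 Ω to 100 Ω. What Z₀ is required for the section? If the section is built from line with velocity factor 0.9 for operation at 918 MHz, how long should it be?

Z_qwt = √(Z_0·R_L) = √(100 × 338) = √33800
λ = 0.9·c/f = 0.294 m, so l = λ/4 = 0.0735 m

Z_qwt ≈ 184 Ω; length ≈ 7.35 cm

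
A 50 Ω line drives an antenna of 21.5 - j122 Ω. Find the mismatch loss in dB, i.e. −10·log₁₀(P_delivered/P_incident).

mismatch loss ≈ 6.67 dB

Γ = (-28.5 − j122)/(71.5 − j122), |Γ| = 0.886
|Γ|² = 0.785, so P_del/P_inc = 1 − |Γ|² = 0.215
ML = −10·log₁₀(1 − |Γ|²)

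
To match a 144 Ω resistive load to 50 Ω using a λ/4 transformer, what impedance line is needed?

Z_qwt ≈ 84.9 Ω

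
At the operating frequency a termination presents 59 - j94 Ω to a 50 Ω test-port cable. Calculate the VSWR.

VSWR ≈ 4.82

Γ = (Z_L − Z_0)/(Z_L + Z_0) = (9 − j94)/(109 − j94)
|Γ| = 94.4/144 = 0.656
VSWR = (1 + |Γ|)/(1 − |Γ|) = 1.66/0.344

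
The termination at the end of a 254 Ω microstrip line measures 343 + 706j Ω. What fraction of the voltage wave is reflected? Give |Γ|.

|Γ| ≈ 0.77

Γ = (Z_L − Z_0)/(Z_L + Z_0) = (89 + j706)/(597 + j706)
|Γ| = 712/925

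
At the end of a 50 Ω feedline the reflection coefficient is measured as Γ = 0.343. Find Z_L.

Z_L = Z_0·(1 + Γ)/(1 − Γ) = 50·(1.34)/(0.657)

Z_L ≈ 102 Ω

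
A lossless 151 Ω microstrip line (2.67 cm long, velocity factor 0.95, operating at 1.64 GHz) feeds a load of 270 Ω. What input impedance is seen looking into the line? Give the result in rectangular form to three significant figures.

Z_in ≈ 109 − j62.5 Ω

λ = v/f = 0.95·c / 1.64 GHz = 0.174 m
βl = 2π·l/λ = 2π × 0.154 = 55.3°
tan(βl) = tan(55.3°) = 1.44
Z_in = Z_0·(Z_L + jZ_0·tanβl)/(Z_0 + jZ_L·tanβl)
     = 151·(270 + j218)/(151 + j390)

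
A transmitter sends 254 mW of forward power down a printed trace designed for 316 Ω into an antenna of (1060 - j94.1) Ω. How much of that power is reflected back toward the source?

P_reflected ≈ 75.1 mW

|Γ| = |(744 − j94.1)/(1376 − j94.1)| = 0.544
|Γ|² = 0.296
P_refl = |Γ|²·P_inc = 75.1 mW, P_del = (1 − |Γ|²)·P_inc = 179 mW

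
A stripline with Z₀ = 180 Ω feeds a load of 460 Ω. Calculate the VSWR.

VSWR ≈ 2.56

For a purely resistive load, VSWR = R_L/Z_0 or Z_0/R_L (whichever > 1) = 460/180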